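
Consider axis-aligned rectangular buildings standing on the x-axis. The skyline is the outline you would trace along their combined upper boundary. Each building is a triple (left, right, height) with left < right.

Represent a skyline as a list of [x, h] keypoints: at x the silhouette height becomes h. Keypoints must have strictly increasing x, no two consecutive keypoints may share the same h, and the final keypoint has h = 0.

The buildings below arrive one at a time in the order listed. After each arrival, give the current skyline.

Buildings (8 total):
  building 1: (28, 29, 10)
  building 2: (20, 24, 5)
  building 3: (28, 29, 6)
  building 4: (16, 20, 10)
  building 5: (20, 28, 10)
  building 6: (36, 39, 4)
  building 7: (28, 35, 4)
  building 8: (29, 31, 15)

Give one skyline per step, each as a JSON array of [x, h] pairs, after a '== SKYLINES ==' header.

== SKYLINES ==
[[28,10],[29,0]]
[[20,5],[24,0],[28,10],[29,0]]
[[20,5],[24,0],[28,10],[29,0]]
[[16,10],[20,5],[24,0],[28,10],[29,0]]
[[16,10],[29,0]]
[[16,10],[29,0],[36,4],[39,0]]
[[16,10],[29,4],[35,0],[36,4],[39,0]]
[[16,10],[29,15],[31,4],[35,0],[36,4],[39,0]]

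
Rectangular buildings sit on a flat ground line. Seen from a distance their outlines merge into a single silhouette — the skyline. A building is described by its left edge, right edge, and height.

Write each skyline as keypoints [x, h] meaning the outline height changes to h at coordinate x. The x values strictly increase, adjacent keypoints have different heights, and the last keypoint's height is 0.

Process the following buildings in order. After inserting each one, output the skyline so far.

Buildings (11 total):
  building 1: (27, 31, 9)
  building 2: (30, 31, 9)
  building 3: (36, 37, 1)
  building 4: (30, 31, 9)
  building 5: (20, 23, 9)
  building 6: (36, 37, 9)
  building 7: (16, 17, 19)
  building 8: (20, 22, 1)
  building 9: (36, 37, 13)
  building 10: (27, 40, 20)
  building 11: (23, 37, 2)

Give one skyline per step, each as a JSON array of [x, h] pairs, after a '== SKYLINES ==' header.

== SKYLINES ==
[[27,9],[31,0]]
[[27,9],[31,0]]
[[27,9],[31,0],[36,1],[37,0]]
[[27,9],[31,0],[36,1],[37,0]]
[[20,9],[23,0],[27,9],[31,0],[36,1],[37,0]]
[[20,9],[23,0],[27,9],[31,0],[36,9],[37,0]]
[[16,19],[17,0],[20,9],[23,0],[27,9],[31,0],[36,9],[37,0]]
[[16,19],[17,0],[20,9],[23,0],[27,9],[31,0],[36,9],[37,0]]
[[16,19],[17,0],[20,9],[23,0],[27,9],[31,0],[36,13],[37,0]]
[[16,19],[17,0],[20,9],[23,0],[27,20],[40,0]]
[[16,19],[17,0],[20,9],[23,2],[27,20],[40,0]]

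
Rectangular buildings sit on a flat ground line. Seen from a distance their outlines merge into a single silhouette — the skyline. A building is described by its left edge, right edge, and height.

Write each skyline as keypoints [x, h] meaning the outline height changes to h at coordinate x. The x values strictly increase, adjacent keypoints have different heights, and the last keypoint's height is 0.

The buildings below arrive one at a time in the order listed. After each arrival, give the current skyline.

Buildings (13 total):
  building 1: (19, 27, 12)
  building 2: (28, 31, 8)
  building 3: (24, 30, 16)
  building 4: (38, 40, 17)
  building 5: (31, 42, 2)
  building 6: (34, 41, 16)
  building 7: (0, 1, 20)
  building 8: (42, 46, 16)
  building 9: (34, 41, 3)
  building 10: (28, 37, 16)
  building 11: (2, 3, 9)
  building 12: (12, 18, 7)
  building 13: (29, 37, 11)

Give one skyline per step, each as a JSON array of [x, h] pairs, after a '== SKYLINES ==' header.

== SKYLINES ==
[[19,12],[27,0]]
[[19,12],[27,0],[28,8],[31,0]]
[[19,12],[24,16],[30,8],[31,0]]
[[19,12],[24,16],[30,8],[31,0],[38,17],[40,0]]
[[19,12],[24,16],[30,8],[31,2],[38,17],[40,2],[42,0]]
[[19,12],[24,16],[30,8],[31,2],[34,16],[38,17],[40,16],[41,2],[42,0]]
[[0,20],[1,0],[19,12],[24,16],[30,8],[31,2],[34,16],[38,17],[40,16],[41,2],[42,0]]
[[0,20],[1,0],[19,12],[24,16],[30,8],[31,2],[34,16],[38,17],[40,16],[41,2],[42,16],[46,0]]
[[0,20],[1,0],[19,12],[24,16],[30,8],[31,2],[34,16],[38,17],[40,16],[41,2],[42,16],[46,0]]
[[0,20],[1,0],[19,12],[24,16],[38,17],[40,16],[41,2],[42,16],[46,0]]
[[0,20],[1,0],[2,9],[3,0],[19,12],[24,16],[38,17],[40,16],[41,2],[42,16],[46,0]]
[[0,20],[1,0],[2,9],[3,0],[12,7],[18,0],[19,12],[24,16],[38,17],[40,16],[41,2],[42,16],[46,0]]
[[0,20],[1,0],[2,9],[3,0],[12,7],[18,0],[19,12],[24,16],[38,17],[40,16],[41,2],[42,16],[46,0]]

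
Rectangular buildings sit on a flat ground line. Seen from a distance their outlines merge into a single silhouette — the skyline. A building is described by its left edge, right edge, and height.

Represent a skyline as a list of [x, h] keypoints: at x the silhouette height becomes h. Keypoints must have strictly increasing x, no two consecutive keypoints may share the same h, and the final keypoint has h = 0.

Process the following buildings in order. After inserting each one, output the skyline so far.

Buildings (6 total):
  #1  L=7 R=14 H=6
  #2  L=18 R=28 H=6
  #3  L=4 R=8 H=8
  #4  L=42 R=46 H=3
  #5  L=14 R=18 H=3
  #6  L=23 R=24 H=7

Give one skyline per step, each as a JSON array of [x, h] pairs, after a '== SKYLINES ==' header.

== SKYLINES ==
[[7,6],[14,0]]
[[7,6],[14,0],[18,6],[28,0]]
[[4,8],[8,6],[14,0],[18,6],[28,0]]
[[4,8],[8,6],[14,0],[18,6],[28,0],[42,3],[46,0]]
[[4,8],[8,6],[14,3],[18,6],[28,0],[42,3],[46,0]]
[[4,8],[8,6],[14,3],[18,6],[23,7],[24,6],[28,0],[42,3],[46,0]]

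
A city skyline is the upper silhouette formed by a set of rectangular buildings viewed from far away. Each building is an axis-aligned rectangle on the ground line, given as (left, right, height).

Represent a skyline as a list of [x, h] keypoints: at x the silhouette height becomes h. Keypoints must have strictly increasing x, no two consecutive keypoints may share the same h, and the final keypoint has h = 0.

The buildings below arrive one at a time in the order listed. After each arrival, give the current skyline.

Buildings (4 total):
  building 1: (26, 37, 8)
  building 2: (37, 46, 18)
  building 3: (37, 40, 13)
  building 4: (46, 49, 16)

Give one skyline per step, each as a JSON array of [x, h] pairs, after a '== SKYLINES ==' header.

== SKYLINES ==
[[26,8],[37,0]]
[[26,8],[37,18],[46,0]]
[[26,8],[37,18],[46,0]]
[[26,8],[37,18],[46,16],[49,0]]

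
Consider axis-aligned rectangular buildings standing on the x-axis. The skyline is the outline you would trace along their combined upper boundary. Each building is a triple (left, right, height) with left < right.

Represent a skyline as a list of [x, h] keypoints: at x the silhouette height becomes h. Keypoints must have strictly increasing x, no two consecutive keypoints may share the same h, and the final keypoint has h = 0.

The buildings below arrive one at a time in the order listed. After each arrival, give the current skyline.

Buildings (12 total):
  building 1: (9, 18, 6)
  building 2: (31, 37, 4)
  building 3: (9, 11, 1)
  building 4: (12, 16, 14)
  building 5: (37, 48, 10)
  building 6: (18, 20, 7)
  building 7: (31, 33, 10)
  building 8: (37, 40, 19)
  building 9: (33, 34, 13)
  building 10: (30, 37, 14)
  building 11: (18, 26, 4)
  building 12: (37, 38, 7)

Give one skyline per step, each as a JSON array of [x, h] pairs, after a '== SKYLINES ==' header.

== SKYLINES ==
[[9,6],[18,0]]
[[9,6],[18,0],[31,4],[37,0]]
[[9,6],[18,0],[31,4],[37,0]]
[[9,6],[12,14],[16,6],[18,0],[31,4],[37,0]]
[[9,6],[12,14],[16,6],[18,0],[31,4],[37,10],[48,0]]
[[9,6],[12,14],[16,6],[18,7],[20,0],[31,4],[37,10],[48,0]]
[[9,6],[12,14],[16,6],[18,7],[20,0],[31,10],[33,4],[37,10],[48,0]]
[[9,6],[12,14],[16,6],[18,7],[20,0],[31,10],[33,4],[37,19],[40,10],[48,0]]
[[9,6],[12,14],[16,6],[18,7],[20,0],[31,10],[33,13],[34,4],[37,19],[40,10],[48,0]]
[[9,6],[12,14],[16,6],[18,7],[20,0],[30,14],[37,19],[40,10],[48,0]]
[[9,6],[12,14],[16,6],[18,7],[20,4],[26,0],[30,14],[37,19],[40,10],[48,0]]
[[9,6],[12,14],[16,6],[18,7],[20,4],[26,0],[30,14],[37,19],[40,10],[48,0]]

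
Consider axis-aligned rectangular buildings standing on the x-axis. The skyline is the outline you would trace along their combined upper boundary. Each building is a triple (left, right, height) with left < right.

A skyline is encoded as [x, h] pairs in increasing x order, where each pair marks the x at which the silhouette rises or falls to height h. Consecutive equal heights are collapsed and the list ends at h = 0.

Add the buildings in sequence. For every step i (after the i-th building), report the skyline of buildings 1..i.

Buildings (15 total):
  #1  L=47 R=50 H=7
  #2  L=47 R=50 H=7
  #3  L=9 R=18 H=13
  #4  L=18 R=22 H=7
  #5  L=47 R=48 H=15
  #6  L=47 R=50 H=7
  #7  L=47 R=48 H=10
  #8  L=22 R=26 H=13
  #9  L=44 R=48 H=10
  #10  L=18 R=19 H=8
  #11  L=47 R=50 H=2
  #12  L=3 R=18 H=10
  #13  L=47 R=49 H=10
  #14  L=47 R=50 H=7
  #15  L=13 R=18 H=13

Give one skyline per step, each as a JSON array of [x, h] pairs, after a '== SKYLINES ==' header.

== SKYLINES ==
[[47,7],[50,0]]
[[47,7],[50,0]]
[[9,13],[18,0],[47,7],[50,0]]
[[9,13],[18,7],[22,0],[47,7],[50,0]]
[[9,13],[18,7],[22,0],[47,15],[48,7],[50,0]]
[[9,13],[18,7],[22,0],[47,15],[48,7],[50,0]]
[[9,13],[18,7],[22,0],[47,15],[48,7],[50,0]]
[[9,13],[18,7],[22,13],[26,0],[47,15],[48,7],[50,0]]
[[9,13],[18,7],[22,13],[26,0],[44,10],[47,15],[48,7],[50,0]]
[[9,13],[18,8],[19,7],[22,13],[26,0],[44,10],[47,15],[48,7],[50,0]]
[[9,13],[18,8],[19,7],[22,13],[26,0],[44,10],[47,15],[48,7],[50,0]]
[[3,10],[9,13],[18,8],[19,7],[22,13],[26,0],[44,10],[47,15],[48,7],[50,0]]
[[3,10],[9,13],[18,8],[19,7],[22,13],[26,0],[44,10],[47,15],[48,10],[49,7],[50,0]]
[[3,10],[9,13],[18,8],[19,7],[22,13],[26,0],[44,10],[47,15],[48,10],[49,7],[50,0]]
[[3,10],[9,13],[18,8],[19,7],[22,13],[26,0],[44,10],[47,15],[48,10],[49,7],[50,0]]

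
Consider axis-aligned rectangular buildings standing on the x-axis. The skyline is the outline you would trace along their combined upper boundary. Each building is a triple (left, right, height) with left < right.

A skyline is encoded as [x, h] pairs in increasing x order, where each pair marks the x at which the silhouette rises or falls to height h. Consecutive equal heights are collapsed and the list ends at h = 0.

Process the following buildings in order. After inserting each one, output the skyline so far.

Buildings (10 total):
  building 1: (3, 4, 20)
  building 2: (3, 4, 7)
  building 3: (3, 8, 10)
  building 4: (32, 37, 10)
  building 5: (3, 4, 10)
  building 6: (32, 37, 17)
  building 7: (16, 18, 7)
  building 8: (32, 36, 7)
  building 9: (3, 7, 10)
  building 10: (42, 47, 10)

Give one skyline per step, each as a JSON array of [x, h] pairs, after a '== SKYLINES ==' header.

== SKYLINES ==
[[3,20],[4,0]]
[[3,20],[4,0]]
[[3,20],[4,10],[8,0]]
[[3,20],[4,10],[8,0],[32,10],[37,0]]
[[3,20],[4,10],[8,0],[32,10],[37,0]]
[[3,20],[4,10],[8,0],[32,17],[37,0]]
[[3,20],[4,10],[8,0],[16,7],[18,0],[32,17],[37,0]]
[[3,20],[4,10],[8,0],[16,7],[18,0],[32,17],[37,0]]
[[3,20],[4,10],[8,0],[16,7],[18,0],[32,17],[37,0]]
[[3,20],[4,10],[8,0],[16,7],[18,0],[32,17],[37,0],[42,10],[47,0]]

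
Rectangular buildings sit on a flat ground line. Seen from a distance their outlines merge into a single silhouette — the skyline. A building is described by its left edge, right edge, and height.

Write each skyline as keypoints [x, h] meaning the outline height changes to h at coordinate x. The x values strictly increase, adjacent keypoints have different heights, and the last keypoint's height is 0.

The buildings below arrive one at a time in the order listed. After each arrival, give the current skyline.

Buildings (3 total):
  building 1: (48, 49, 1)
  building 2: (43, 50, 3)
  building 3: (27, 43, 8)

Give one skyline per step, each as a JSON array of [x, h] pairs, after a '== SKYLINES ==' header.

== SKYLINES ==
[[48,1],[49,0]]
[[43,3],[50,0]]
[[27,8],[43,3],[50,0]]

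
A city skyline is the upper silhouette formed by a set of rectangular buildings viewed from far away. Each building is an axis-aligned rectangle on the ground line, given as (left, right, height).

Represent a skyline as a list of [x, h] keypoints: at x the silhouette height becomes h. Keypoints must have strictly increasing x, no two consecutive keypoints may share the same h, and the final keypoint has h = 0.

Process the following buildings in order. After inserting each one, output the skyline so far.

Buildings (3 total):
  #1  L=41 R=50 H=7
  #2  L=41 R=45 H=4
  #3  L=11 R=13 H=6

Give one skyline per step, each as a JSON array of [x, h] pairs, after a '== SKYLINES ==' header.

== SKYLINES ==
[[41,7],[50,0]]
[[41,7],[50,0]]
[[11,6],[13,0],[41,7],[50,0]]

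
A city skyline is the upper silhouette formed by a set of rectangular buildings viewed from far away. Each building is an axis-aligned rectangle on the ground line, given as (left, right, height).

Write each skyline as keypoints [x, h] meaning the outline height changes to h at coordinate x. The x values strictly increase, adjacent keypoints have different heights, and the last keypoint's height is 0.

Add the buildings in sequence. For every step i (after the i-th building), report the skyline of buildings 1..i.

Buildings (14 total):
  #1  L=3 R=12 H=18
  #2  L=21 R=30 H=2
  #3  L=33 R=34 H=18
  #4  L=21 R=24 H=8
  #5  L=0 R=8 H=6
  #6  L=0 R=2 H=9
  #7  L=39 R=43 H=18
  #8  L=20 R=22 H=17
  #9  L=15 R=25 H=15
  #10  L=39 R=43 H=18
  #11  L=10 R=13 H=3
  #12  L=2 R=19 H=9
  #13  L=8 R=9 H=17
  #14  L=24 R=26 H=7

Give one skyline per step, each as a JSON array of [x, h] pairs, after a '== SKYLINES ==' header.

== SKYLINES ==
[[3,18],[12,0]]
[[3,18],[12,0],[21,2],[30,0]]
[[3,18],[12,0],[21,2],[30,0],[33,18],[34,0]]
[[3,18],[12,0],[21,8],[24,2],[30,0],[33,18],[34,0]]
[[0,6],[3,18],[12,0],[21,8],[24,2],[30,0],[33,18],[34,0]]
[[0,9],[2,6],[3,18],[12,0],[21,8],[24,2],[30,0],[33,18],[34,0]]
[[0,9],[2,6],[3,18],[12,0],[21,8],[24,2],[30,0],[33,18],[34,0],[39,18],[43,0]]
[[0,9],[2,6],[3,18],[12,0],[20,17],[22,8],[24,2],[30,0],[33,18],[34,0],[39,18],[43,0]]
[[0,9],[2,6],[3,18],[12,0],[15,15],[20,17],[22,15],[25,2],[30,0],[33,18],[34,0],[39,18],[43,0]]
[[0,9],[2,6],[3,18],[12,0],[15,15],[20,17],[22,15],[25,2],[30,0],[33,18],[34,0],[39,18],[43,0]]
[[0,9],[2,6],[3,18],[12,3],[13,0],[15,15],[20,17],[22,15],[25,2],[30,0],[33,18],[34,0],[39,18],[43,0]]
[[0,9],[3,18],[12,9],[15,15],[20,17],[22,15],[25,2],[30,0],[33,18],[34,0],[39,18],[43,0]]
[[0,9],[3,18],[12,9],[15,15],[20,17],[22,15],[25,2],[30,0],[33,18],[34,0],[39,18],[43,0]]
[[0,9],[3,18],[12,9],[15,15],[20,17],[22,15],[25,7],[26,2],[30,0],[33,18],[34,0],[39,18],[43,0]]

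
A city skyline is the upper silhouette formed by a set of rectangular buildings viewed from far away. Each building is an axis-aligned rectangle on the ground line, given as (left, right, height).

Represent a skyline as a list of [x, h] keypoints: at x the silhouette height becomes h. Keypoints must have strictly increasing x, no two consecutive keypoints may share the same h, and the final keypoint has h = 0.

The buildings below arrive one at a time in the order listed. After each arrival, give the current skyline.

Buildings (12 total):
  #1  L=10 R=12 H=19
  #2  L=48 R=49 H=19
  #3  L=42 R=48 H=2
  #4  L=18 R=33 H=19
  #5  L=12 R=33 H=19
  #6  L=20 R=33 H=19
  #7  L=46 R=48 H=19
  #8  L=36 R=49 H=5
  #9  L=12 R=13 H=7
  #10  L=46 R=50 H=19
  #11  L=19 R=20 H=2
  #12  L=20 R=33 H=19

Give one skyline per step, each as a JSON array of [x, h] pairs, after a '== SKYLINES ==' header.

== SKYLINES ==
[[10,19],[12,0]]
[[10,19],[12,0],[48,19],[49,0]]
[[10,19],[12,0],[42,2],[48,19],[49,0]]
[[10,19],[12,0],[18,19],[33,0],[42,2],[48,19],[49,0]]
[[10,19],[33,0],[42,2],[48,19],[49,0]]
[[10,19],[33,0],[42,2],[48,19],[49,0]]
[[10,19],[33,0],[42,2],[46,19],[49,0]]
[[10,19],[33,0],[36,5],[46,19],[49,0]]
[[10,19],[33,0],[36,5],[46,19],[49,0]]
[[10,19],[33,0],[36,5],[46,19],[50,0]]
[[10,19],[33,0],[36,5],[46,19],[50,0]]
[[10,19],[33,0],[36,5],[46,19],[50,0]]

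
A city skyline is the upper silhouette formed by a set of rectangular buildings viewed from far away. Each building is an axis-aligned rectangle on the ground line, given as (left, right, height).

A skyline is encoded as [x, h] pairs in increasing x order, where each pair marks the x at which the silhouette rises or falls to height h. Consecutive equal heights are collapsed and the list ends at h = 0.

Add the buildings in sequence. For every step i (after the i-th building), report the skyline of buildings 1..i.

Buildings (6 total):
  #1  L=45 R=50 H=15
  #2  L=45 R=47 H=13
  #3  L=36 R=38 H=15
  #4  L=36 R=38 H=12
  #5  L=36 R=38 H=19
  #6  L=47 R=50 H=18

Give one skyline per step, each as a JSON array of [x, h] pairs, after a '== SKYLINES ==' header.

== SKYLINES ==
[[45,15],[50,0]]
[[45,15],[50,0]]
[[36,15],[38,0],[45,15],[50,0]]
[[36,15],[38,0],[45,15],[50,0]]
[[36,19],[38,0],[45,15],[50,0]]
[[36,19],[38,0],[45,15],[47,18],[50,0]]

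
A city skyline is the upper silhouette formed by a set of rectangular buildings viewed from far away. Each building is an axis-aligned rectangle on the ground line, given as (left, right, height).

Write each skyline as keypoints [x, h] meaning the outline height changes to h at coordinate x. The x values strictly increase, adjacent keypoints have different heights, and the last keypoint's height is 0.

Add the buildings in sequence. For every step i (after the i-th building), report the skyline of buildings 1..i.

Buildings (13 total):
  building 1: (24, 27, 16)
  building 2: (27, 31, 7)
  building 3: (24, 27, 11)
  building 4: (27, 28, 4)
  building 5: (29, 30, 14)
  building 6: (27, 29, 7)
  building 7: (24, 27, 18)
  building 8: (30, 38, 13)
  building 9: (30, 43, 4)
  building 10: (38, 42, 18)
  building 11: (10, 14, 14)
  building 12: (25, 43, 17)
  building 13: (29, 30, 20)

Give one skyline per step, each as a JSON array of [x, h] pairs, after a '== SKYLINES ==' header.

== SKYLINES ==
[[24,16],[27,0]]
[[24,16],[27,7],[31,0]]
[[24,16],[27,7],[31,0]]
[[24,16],[27,7],[31,0]]
[[24,16],[27,7],[29,14],[30,7],[31,0]]
[[24,16],[27,7],[29,14],[30,7],[31,0]]
[[24,18],[27,7],[29,14],[30,7],[31,0]]
[[24,18],[27,7],[29,14],[30,13],[38,0]]
[[24,18],[27,7],[29,14],[30,13],[38,4],[43,0]]
[[24,18],[27,7],[29,14],[30,13],[38,18],[42,4],[43,0]]
[[10,14],[14,0],[24,18],[27,7],[29,14],[30,13],[38,18],[42,4],[43,0]]
[[10,14],[14,0],[24,18],[27,17],[38,18],[42,17],[43,0]]
[[10,14],[14,0],[24,18],[27,17],[29,20],[30,17],[38,18],[42,17],[43,0]]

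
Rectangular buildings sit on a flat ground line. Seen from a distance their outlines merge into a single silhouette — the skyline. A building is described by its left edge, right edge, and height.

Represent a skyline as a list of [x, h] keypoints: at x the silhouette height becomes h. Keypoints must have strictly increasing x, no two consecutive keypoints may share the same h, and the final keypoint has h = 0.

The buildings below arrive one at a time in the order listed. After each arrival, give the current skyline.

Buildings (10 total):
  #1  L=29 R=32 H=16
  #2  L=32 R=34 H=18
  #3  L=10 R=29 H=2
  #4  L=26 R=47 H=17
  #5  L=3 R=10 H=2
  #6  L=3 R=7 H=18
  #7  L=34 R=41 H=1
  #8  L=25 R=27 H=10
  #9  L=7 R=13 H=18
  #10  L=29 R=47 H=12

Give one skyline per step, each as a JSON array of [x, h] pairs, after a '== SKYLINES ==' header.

== SKYLINES ==
[[29,16],[32,0]]
[[29,16],[32,18],[34,0]]
[[10,2],[29,16],[32,18],[34,0]]
[[10,2],[26,17],[32,18],[34,17],[47,0]]
[[3,2],[26,17],[32,18],[34,17],[47,0]]
[[3,18],[7,2],[26,17],[32,18],[34,17],[47,0]]
[[3,18],[7,2],[26,17],[32,18],[34,17],[47,0]]
[[3,18],[7,2],[25,10],[26,17],[32,18],[34,17],[47,0]]
[[3,18],[13,2],[25,10],[26,17],[32,18],[34,17],[47,0]]
[[3,18],[13,2],[25,10],[26,17],[32,18],[34,17],[47,0]]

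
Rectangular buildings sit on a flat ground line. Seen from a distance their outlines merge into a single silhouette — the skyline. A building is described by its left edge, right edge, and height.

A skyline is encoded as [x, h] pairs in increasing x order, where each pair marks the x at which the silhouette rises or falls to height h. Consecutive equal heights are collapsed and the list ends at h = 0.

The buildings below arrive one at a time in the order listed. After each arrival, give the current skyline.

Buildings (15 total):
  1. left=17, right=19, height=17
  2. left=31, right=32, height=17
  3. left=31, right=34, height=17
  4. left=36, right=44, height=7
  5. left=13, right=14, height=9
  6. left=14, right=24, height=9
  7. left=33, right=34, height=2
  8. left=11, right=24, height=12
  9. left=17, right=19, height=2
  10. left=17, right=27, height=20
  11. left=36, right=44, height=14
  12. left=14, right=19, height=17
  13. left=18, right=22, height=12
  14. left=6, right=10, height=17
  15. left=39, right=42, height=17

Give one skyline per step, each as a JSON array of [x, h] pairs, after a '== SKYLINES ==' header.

== SKYLINES ==
[[17,17],[19,0]]
[[17,17],[19,0],[31,17],[32,0]]
[[17,17],[19,0],[31,17],[34,0]]
[[17,17],[19,0],[31,17],[34,0],[36,7],[44,0]]
[[13,9],[14,0],[17,17],[19,0],[31,17],[34,0],[36,7],[44,0]]
[[13,9],[17,17],[19,9],[24,0],[31,17],[34,0],[36,7],[44,0]]
[[13,9],[17,17],[19,9],[24,0],[31,17],[34,0],[36,7],[44,0]]
[[11,12],[17,17],[19,12],[24,0],[31,17],[34,0],[36,7],[44,0]]
[[11,12],[17,17],[19,12],[24,0],[31,17],[34,0],[36,7],[44,0]]
[[11,12],[17,20],[27,0],[31,17],[34,0],[36,7],[44,0]]
[[11,12],[17,20],[27,0],[31,17],[34,0],[36,14],[44,0]]
[[11,12],[14,17],[17,20],[27,0],[31,17],[34,0],[36,14],[44,0]]
[[11,12],[14,17],[17,20],[27,0],[31,17],[34,0],[36,14],[44,0]]
[[6,17],[10,0],[11,12],[14,17],[17,20],[27,0],[31,17],[34,0],[36,14],[44,0]]
[[6,17],[10,0],[11,12],[14,17],[17,20],[27,0],[31,17],[34,0],[36,14],[39,17],[42,14],[44,0]]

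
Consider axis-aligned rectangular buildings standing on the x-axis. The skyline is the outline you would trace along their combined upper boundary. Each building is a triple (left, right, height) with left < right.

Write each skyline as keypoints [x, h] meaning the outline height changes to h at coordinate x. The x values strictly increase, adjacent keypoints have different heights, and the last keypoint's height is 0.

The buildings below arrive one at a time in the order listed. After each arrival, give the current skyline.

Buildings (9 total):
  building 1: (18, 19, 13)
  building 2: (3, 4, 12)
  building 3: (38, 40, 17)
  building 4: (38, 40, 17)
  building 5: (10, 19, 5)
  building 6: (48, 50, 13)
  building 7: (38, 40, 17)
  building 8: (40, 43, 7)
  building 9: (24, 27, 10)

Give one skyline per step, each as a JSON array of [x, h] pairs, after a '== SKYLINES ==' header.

== SKYLINES ==
[[18,13],[19,0]]
[[3,12],[4,0],[18,13],[19,0]]
[[3,12],[4,0],[18,13],[19,0],[38,17],[40,0]]
[[3,12],[4,0],[18,13],[19,0],[38,17],[40,0]]
[[3,12],[4,0],[10,5],[18,13],[19,0],[38,17],[40,0]]
[[3,12],[4,0],[10,5],[18,13],[19,0],[38,17],[40,0],[48,13],[50,0]]
[[3,12],[4,0],[10,5],[18,13],[19,0],[38,17],[40,0],[48,13],[50,0]]
[[3,12],[4,0],[10,5],[18,13],[19,0],[38,17],[40,7],[43,0],[48,13],[50,0]]
[[3,12],[4,0],[10,5],[18,13],[19,0],[24,10],[27,0],[38,17],[40,7],[43,0],[48,13],[50,0]]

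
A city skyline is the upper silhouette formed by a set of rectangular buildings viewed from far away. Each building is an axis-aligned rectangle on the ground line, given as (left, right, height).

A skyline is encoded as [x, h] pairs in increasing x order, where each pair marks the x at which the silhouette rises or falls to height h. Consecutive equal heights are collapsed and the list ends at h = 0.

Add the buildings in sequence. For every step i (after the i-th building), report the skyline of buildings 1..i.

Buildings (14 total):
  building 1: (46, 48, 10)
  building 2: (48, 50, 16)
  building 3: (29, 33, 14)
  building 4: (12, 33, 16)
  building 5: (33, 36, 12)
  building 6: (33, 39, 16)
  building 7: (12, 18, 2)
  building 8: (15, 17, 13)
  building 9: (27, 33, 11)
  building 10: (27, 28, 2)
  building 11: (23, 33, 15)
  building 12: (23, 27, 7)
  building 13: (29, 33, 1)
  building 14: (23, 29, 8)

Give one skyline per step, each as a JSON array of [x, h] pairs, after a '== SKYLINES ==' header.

== SKYLINES ==
[[46,10],[48,0]]
[[46,10],[48,16],[50,0]]
[[29,14],[33,0],[46,10],[48,16],[50,0]]
[[12,16],[33,0],[46,10],[48,16],[50,0]]
[[12,16],[33,12],[36,0],[46,10],[48,16],[50,0]]
[[12,16],[39,0],[46,10],[48,16],[50,0]]
[[12,16],[39,0],[46,10],[48,16],[50,0]]
[[12,16],[39,0],[46,10],[48,16],[50,0]]
[[12,16],[39,0],[46,10],[48,16],[50,0]]
[[12,16],[39,0],[46,10],[48,16],[50,0]]
[[12,16],[39,0],[46,10],[48,16],[50,0]]
[[12,16],[39,0],[46,10],[48,16],[50,0]]
[[12,16],[39,0],[46,10],[48,16],[50,0]]
[[12,16],[39,0],[46,10],[48,16],[50,0]]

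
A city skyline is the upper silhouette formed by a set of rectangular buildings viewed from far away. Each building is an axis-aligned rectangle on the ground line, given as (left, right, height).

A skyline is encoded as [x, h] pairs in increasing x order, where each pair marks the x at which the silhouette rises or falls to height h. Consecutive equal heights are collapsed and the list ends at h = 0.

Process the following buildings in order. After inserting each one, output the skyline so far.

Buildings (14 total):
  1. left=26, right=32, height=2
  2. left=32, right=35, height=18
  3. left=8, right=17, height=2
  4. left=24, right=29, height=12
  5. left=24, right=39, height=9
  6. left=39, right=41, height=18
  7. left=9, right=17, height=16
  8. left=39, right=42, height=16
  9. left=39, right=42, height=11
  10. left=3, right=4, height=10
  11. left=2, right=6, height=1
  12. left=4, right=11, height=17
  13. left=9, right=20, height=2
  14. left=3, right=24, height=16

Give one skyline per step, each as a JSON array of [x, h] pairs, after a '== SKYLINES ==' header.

== SKYLINES ==
[[26,2],[32,0]]
[[26,2],[32,18],[35,0]]
[[8,2],[17,0],[26,2],[32,18],[35,0]]
[[8,2],[17,0],[24,12],[29,2],[32,18],[35,0]]
[[8,2],[17,0],[24,12],[29,9],[32,18],[35,9],[39,0]]
[[8,2],[17,0],[24,12],[29,9],[32,18],[35,9],[39,18],[41,0]]
[[8,2],[9,16],[17,0],[24,12],[29,9],[32,18],[35,9],[39,18],[41,0]]
[[8,2],[9,16],[17,0],[24,12],[29,9],[32,18],[35,9],[39,18],[41,16],[42,0]]
[[8,2],[9,16],[17,0],[24,12],[29,9],[32,18],[35,9],[39,18],[41,16],[42,0]]
[[3,10],[4,0],[8,2],[9,16],[17,0],[24,12],[29,9],[32,18],[35,9],[39,18],[41,16],[42,0]]
[[2,1],[3,10],[4,1],[6,0],[8,2],[9,16],[17,0],[24,12],[29,9],[32,18],[35,9],[39,18],[41,16],[42,0]]
[[2,1],[3,10],[4,17],[11,16],[17,0],[24,12],[29,9],[32,18],[35,9],[39,18],[41,16],[42,0]]
[[2,1],[3,10],[4,17],[11,16],[17,2],[20,0],[24,12],[29,9],[32,18],[35,9],[39,18],[41,16],[42,0]]
[[2,1],[3,16],[4,17],[11,16],[24,12],[29,9],[32,18],[35,9],[39,18],[41,16],[42,0]]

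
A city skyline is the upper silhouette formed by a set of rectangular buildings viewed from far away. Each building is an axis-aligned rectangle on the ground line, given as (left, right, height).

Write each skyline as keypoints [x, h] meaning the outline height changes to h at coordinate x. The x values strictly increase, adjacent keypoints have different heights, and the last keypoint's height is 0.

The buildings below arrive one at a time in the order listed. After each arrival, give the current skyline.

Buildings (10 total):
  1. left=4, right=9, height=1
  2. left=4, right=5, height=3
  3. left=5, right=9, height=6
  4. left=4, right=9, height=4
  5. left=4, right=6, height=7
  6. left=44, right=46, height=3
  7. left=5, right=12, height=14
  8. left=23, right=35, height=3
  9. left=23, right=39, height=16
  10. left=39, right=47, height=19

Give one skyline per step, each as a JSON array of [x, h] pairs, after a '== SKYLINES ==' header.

== SKYLINES ==
[[4,1],[9,0]]
[[4,3],[5,1],[9,0]]
[[4,3],[5,6],[9,0]]
[[4,4],[5,6],[9,0]]
[[4,7],[6,6],[9,0]]
[[4,7],[6,6],[9,0],[44,3],[46,0]]
[[4,7],[5,14],[12,0],[44,3],[46,0]]
[[4,7],[5,14],[12,0],[23,3],[35,0],[44,3],[46,0]]
[[4,7],[5,14],[12,0],[23,16],[39,0],[44,3],[46,0]]
[[4,7],[5,14],[12,0],[23,16],[39,19],[47,0]]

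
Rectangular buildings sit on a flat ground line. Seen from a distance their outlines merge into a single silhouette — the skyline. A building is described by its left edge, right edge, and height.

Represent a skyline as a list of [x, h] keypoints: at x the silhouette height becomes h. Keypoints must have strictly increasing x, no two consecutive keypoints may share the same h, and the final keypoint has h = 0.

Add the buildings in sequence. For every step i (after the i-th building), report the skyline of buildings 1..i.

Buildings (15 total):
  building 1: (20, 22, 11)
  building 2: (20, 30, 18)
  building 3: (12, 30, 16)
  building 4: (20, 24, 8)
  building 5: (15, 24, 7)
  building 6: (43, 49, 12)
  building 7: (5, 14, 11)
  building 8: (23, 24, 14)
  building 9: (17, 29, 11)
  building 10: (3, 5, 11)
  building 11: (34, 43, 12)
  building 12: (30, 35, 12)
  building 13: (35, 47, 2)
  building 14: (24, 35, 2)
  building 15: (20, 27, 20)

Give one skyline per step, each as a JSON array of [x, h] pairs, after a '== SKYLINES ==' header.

== SKYLINES ==
[[20,11],[22,0]]
[[20,18],[30,0]]
[[12,16],[20,18],[30,0]]
[[12,16],[20,18],[30,0]]
[[12,16],[20,18],[30,0]]
[[12,16],[20,18],[30,0],[43,12],[49,0]]
[[5,11],[12,16],[20,18],[30,0],[43,12],[49,0]]
[[5,11],[12,16],[20,18],[30,0],[43,12],[49,0]]
[[5,11],[12,16],[20,18],[30,0],[43,12],[49,0]]
[[3,11],[12,16],[20,18],[30,0],[43,12],[49,0]]
[[3,11],[12,16],[20,18],[30,0],[34,12],[49,0]]
[[3,11],[12,16],[20,18],[30,12],[49,0]]
[[3,11],[12,16],[20,18],[30,12],[49,0]]
[[3,11],[12,16],[20,18],[30,12],[49,0]]
[[3,11],[12,16],[20,20],[27,18],[30,12],[49,0]]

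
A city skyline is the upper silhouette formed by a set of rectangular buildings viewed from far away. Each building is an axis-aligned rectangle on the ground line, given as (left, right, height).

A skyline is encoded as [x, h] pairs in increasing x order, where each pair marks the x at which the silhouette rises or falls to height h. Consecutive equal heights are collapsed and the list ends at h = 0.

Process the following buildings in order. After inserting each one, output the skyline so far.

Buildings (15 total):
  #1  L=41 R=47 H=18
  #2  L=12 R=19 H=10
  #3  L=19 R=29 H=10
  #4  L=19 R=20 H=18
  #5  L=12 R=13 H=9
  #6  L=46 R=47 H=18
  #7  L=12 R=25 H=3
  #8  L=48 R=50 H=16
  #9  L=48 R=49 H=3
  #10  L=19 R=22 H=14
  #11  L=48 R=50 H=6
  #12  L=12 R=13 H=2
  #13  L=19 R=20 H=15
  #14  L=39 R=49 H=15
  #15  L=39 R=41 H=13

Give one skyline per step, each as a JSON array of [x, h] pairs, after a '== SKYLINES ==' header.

== SKYLINES ==
[[41,18],[47,0]]
[[12,10],[19,0],[41,18],[47,0]]
[[12,10],[29,0],[41,18],[47,0]]
[[12,10],[19,18],[20,10],[29,0],[41,18],[47,0]]
[[12,10],[19,18],[20,10],[29,0],[41,18],[47,0]]
[[12,10],[19,18],[20,10],[29,0],[41,18],[47,0]]
[[12,10],[19,18],[20,10],[29,0],[41,18],[47,0]]
[[12,10],[19,18],[20,10],[29,0],[41,18],[47,0],[48,16],[50,0]]
[[12,10],[19,18],[20,10],[29,0],[41,18],[47,0],[48,16],[50,0]]
[[12,10],[19,18],[20,14],[22,10],[29,0],[41,18],[47,0],[48,16],[50,0]]
[[12,10],[19,18],[20,14],[22,10],[29,0],[41,18],[47,0],[48,16],[50,0]]
[[12,10],[19,18],[20,14],[22,10],[29,0],[41,18],[47,0],[48,16],[50,0]]
[[12,10],[19,18],[20,14],[22,10],[29,0],[41,18],[47,0],[48,16],[50,0]]
[[12,10],[19,18],[20,14],[22,10],[29,0],[39,15],[41,18],[47,15],[48,16],[50,0]]
[[12,10],[19,18],[20,14],[22,10],[29,0],[39,15],[41,18],[47,15],[48,16],[50,0]]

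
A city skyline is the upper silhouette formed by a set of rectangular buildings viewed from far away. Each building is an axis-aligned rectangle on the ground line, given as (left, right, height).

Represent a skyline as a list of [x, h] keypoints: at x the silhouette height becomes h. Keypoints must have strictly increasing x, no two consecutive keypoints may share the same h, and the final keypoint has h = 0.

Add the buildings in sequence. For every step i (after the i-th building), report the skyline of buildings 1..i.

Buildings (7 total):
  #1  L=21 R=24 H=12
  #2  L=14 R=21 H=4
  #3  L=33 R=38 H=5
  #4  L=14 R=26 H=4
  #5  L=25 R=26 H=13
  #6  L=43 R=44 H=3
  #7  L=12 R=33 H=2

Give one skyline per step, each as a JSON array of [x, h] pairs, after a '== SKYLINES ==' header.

== SKYLINES ==
[[21,12],[24,0]]
[[14,4],[21,12],[24,0]]
[[14,4],[21,12],[24,0],[33,5],[38,0]]
[[14,4],[21,12],[24,4],[26,0],[33,5],[38,0]]
[[14,4],[21,12],[24,4],[25,13],[26,0],[33,5],[38,0]]
[[14,4],[21,12],[24,4],[25,13],[26,0],[33,5],[38,0],[43,3],[44,0]]
[[12,2],[14,4],[21,12],[24,4],[25,13],[26,2],[33,5],[38,0],[43,3],[44,0]]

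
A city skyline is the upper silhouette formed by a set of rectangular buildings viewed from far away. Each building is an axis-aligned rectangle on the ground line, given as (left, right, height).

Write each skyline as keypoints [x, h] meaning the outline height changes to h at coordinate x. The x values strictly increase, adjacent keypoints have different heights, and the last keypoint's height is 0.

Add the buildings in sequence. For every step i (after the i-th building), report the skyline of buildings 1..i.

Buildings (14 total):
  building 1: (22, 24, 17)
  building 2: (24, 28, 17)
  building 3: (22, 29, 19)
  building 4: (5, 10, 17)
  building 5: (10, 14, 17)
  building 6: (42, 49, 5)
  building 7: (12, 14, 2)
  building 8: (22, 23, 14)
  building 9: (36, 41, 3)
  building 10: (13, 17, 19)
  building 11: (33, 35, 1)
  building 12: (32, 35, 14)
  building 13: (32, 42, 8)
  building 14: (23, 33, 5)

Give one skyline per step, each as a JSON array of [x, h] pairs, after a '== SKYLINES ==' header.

== SKYLINES ==
[[22,17],[24,0]]
[[22,17],[28,0]]
[[22,19],[29,0]]
[[5,17],[10,0],[22,19],[29,0]]
[[5,17],[14,0],[22,19],[29,0]]
[[5,17],[14,0],[22,19],[29,0],[42,5],[49,0]]
[[5,17],[14,0],[22,19],[29,0],[42,5],[49,0]]
[[5,17],[14,0],[22,19],[29,0],[42,5],[49,0]]
[[5,17],[14,0],[22,19],[29,0],[36,3],[41,0],[42,5],[49,0]]
[[5,17],[13,19],[17,0],[22,19],[29,0],[36,3],[41,0],[42,5],[49,0]]
[[5,17],[13,19],[17,0],[22,19],[29,0],[33,1],[35,0],[36,3],[41,0],[42,5],[49,0]]
[[5,17],[13,19],[17,0],[22,19],[29,0],[32,14],[35,0],[36,3],[41,0],[42,5],[49,0]]
[[5,17],[13,19],[17,0],[22,19],[29,0],[32,14],[35,8],[42,5],[49,0]]
[[5,17],[13,19],[17,0],[22,19],[29,5],[32,14],[35,8],[42,5],[49,0]]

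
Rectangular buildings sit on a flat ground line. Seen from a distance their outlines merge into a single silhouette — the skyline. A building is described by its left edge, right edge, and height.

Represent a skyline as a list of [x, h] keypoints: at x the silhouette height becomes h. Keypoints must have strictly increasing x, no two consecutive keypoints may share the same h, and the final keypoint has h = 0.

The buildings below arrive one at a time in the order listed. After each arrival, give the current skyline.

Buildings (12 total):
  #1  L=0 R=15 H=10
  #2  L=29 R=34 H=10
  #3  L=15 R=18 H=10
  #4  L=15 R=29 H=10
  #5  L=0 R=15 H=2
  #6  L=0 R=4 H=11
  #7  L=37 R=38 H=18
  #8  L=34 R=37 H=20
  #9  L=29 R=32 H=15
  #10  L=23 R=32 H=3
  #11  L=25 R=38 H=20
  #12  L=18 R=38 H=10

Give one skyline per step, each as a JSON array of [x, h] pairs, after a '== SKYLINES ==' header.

== SKYLINES ==
[[0,10],[15,0]]
[[0,10],[15,0],[29,10],[34,0]]
[[0,10],[18,0],[29,10],[34,0]]
[[0,10],[34,0]]
[[0,10],[34,0]]
[[0,11],[4,10],[34,0]]
[[0,11],[4,10],[34,0],[37,18],[38,0]]
[[0,11],[4,10],[34,20],[37,18],[38,0]]
[[0,11],[4,10],[29,15],[32,10],[34,20],[37,18],[38,0]]
[[0,11],[4,10],[29,15],[32,10],[34,20],[37,18],[38,0]]
[[0,11],[4,10],[25,20],[38,0]]
[[0,11],[4,10],[25,20],[38,0]]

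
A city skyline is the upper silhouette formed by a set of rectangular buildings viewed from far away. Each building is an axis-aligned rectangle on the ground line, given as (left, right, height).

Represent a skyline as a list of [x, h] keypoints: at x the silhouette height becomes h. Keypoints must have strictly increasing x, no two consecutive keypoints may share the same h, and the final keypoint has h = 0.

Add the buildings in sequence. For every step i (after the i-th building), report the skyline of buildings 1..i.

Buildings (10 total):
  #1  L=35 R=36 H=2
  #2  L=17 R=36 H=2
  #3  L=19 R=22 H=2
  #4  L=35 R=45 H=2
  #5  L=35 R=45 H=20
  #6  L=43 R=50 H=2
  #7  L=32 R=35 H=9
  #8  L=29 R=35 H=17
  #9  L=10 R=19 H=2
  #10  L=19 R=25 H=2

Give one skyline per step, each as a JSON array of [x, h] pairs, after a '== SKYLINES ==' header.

== SKYLINES ==
[[35,2],[36,0]]
[[17,2],[36,0]]
[[17,2],[36,0]]
[[17,2],[45,0]]
[[17,2],[35,20],[45,0]]
[[17,2],[35,20],[45,2],[50,0]]
[[17,2],[32,9],[35,20],[45,2],[50,0]]
[[17,2],[29,17],[35,20],[45,2],[50,0]]
[[10,2],[29,17],[35,20],[45,2],[50,0]]
[[10,2],[29,17],[35,20],[45,2],[50,0]]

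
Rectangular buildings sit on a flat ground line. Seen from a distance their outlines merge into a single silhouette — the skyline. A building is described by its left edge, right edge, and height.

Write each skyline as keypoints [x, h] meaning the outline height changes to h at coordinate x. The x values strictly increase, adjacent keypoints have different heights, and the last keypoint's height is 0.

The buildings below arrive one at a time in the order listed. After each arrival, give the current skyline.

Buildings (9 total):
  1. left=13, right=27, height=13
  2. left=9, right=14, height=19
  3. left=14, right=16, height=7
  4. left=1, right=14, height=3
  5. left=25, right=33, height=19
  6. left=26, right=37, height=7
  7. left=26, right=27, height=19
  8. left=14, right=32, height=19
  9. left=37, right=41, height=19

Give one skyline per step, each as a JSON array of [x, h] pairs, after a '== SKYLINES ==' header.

== SKYLINES ==
[[13,13],[27,0]]
[[9,19],[14,13],[27,0]]
[[9,19],[14,13],[27,0]]
[[1,3],[9,19],[14,13],[27,0]]
[[1,3],[9,19],[14,13],[25,19],[33,0]]
[[1,3],[9,19],[14,13],[25,19],[33,7],[37,0]]
[[1,3],[9,19],[14,13],[25,19],[33,7],[37,0]]
[[1,3],[9,19],[33,7],[37,0]]
[[1,3],[9,19],[33,7],[37,19],[41,0]]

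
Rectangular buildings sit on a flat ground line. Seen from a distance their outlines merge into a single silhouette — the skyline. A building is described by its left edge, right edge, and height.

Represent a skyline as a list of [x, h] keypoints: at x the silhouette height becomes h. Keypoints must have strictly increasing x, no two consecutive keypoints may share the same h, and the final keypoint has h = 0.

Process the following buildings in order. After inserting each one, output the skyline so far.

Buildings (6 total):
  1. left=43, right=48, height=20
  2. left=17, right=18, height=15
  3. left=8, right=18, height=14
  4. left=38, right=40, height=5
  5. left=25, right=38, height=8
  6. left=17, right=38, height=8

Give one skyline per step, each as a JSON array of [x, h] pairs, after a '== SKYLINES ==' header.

== SKYLINES ==
[[43,20],[48,0]]
[[17,15],[18,0],[43,20],[48,0]]
[[8,14],[17,15],[18,0],[43,20],[48,0]]
[[8,14],[17,15],[18,0],[38,5],[40,0],[43,20],[48,0]]
[[8,14],[17,15],[18,0],[25,8],[38,5],[40,0],[43,20],[48,0]]
[[8,14],[17,15],[18,8],[38,5],[40,0],[43,20],[48,0]]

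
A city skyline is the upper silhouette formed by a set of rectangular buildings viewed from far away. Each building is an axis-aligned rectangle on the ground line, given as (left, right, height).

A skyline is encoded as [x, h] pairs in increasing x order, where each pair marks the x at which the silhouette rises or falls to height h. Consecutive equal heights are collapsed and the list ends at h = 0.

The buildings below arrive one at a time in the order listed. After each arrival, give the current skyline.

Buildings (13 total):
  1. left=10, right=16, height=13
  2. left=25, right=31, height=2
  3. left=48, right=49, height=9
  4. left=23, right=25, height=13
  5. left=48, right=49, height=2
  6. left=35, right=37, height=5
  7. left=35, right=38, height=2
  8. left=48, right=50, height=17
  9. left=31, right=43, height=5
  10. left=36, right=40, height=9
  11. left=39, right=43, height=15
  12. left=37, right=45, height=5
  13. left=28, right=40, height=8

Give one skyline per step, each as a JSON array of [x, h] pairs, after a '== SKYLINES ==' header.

== SKYLINES ==
[[10,13],[16,0]]
[[10,13],[16,0],[25,2],[31,0]]
[[10,13],[16,0],[25,2],[31,0],[48,9],[49,0]]
[[10,13],[16,0],[23,13],[25,2],[31,0],[48,9],[49,0]]
[[10,13],[16,0],[23,13],[25,2],[31,0],[48,9],[49,0]]
[[10,13],[16,0],[23,13],[25,2],[31,0],[35,5],[37,0],[48,9],[49,0]]
[[10,13],[16,0],[23,13],[25,2],[31,0],[35,5],[37,2],[38,0],[48,9],[49,0]]
[[10,13],[16,0],[23,13],[25,2],[31,0],[35,5],[37,2],[38,0],[48,17],[50,0]]
[[10,13],[16,0],[23,13],[25,2],[31,5],[43,0],[48,17],[50,0]]
[[10,13],[16,0],[23,13],[25,2],[31,5],[36,9],[40,5],[43,0],[48,17],[50,0]]
[[10,13],[16,0],[23,13],[25,2],[31,5],[36,9],[39,15],[43,0],[48,17],[50,0]]
[[10,13],[16,0],[23,13],[25,2],[31,5],[36,9],[39,15],[43,5],[45,0],[48,17],[50,0]]
[[10,13],[16,0],[23,13],[25,2],[28,8],[36,9],[39,15],[43,5],[45,0],[48,17],[50,0]]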